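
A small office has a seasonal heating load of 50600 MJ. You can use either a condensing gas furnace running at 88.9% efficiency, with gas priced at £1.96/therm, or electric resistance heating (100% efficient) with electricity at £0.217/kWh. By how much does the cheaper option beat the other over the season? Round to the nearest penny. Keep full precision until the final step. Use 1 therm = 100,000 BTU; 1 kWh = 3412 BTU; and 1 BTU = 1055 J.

£1992.91

Heat load = 50600 MJ = 50,600,000,000 J / 1055 = 47,962,085 BTU
Gas: input = 47,962,085 / 0.889 = 53,950,602 BTU = 539.5 therm → 539.5 × £1.96 = £1,057.43
Electric: 47,962,085 BTU / 3412 = 14,060 kWh → × £0.217 = £3,050.34
Difference = |£1,057.43 − £3,050.34| = £1,992.91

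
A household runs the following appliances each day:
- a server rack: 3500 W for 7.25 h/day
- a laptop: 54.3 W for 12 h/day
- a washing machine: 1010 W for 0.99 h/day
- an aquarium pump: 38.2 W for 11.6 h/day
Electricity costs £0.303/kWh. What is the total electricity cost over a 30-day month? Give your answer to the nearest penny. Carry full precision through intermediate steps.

server rack: 3500 W × 7.25 h × 30 d = 761,250 Wh = 761.2 kWh
laptop: 54.3 W × 12 h × 30 d = 19,548 Wh = 19.55 kWh
washing machine: 1010 W × 0.99 h × 30 d = 29,997 Wh = 30 kWh
aquarium pump: 38.2 W × 11.6 h × 30 d = 13,294 Wh = 13.29 kWh
Total energy = 761.2 + 19.55 + 30 + 13.29 = 824.1 kWh
Cost = 824.1 kWh × £0.303 = £249.70

£249.70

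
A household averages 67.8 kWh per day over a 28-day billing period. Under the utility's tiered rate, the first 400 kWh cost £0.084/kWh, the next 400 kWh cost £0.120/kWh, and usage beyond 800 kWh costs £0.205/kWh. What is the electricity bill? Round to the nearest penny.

£306.77

Usage = 67.8 kWh/day × 28 days = 1898.4 kWh
First 400 kWh × £0.084 = £33.60
Next 400 kWh × £0.120 = £48.00
Remaining 1098.4 kWh × £0.205 = £225.17
Total = £306.77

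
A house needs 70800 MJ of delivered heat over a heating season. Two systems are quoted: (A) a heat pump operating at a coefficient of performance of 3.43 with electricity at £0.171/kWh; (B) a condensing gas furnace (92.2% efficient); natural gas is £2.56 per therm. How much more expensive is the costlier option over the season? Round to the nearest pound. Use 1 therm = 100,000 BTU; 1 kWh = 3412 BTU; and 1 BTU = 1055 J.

£883

Heat load = 70800 MJ = 70,800,000,000 J / 1055 = 67,109,005 BTU
Gas: input = 67,109,005 / 0.922 = 72,786,339 BTU = 727.9 therm → 727.9 × £2.56 = £1,863.33
Heat pump: 67,109,005 BTU / 3412 = 19,670 kWh heat; / 3.43 = 5,734 kWh in → × £0.171 = £980.56
Difference = |£1,863.33 − £980.56| = £882.77 ≈ £883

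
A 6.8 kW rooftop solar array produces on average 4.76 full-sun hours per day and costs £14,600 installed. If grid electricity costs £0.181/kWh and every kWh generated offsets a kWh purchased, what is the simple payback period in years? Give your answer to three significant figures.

Daily generation = 6.8 kW × 4.76 h = 32.37 kWh
Annual generation = 32.37 × 365 = 11814 kWh
Annual savings = 11814 × £0.181 = £2,138.39
Payback = £14,600 / £2,138.39 = 6.83 years

6.83 years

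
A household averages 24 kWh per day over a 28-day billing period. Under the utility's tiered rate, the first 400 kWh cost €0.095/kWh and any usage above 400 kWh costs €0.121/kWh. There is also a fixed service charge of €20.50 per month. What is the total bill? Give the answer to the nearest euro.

€91

Usage = 24 kWh/day × 28 days = 672 kWh
First 400 kWh × €0.095 = €38.00
Remaining 272 kWh × €0.121 = €32.91
Energy charge = €70.91; + service €20.50 = €91.41 ≈ €91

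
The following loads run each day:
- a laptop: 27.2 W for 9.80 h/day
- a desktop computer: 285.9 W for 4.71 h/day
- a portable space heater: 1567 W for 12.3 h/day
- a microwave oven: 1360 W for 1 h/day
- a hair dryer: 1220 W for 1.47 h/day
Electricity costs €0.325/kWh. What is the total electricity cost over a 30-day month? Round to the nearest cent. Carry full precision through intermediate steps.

laptop: 27.2 W × 9.80 h × 30 d = 7,997 Wh = 7.997 kWh
desktop computer: 285.9 W × 4.71 h × 30 d = 40,398 Wh = 40.4 kWh
portable space heater: 1567 W × 12.3 h × 30 d = 578,223 Wh = 578.2 kWh
microwave oven: 1360 W × 1 h × 30 d = 40,800 Wh = 40.8 kWh
hair dryer: 1220 W × 1.47 h × 30 d = 53,802 Wh = 53.8 kWh
Total energy = 7.997 + 40.4 + 578.2 + 40.8 + 53.8 = 721.2 kWh
Cost = 721.2 kWh × €0.325 = €234.40

€234.40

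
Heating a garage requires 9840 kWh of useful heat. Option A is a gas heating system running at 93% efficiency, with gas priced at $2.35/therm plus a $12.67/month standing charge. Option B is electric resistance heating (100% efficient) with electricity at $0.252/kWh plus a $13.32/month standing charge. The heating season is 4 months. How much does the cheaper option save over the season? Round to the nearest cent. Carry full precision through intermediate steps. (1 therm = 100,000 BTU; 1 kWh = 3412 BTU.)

Heat load = 9840 kWh × 3412 = 33,574,080 BTU
Gas: input = 33,574,080 / 0.93 = 36,101,161 BTU = 361 therm → 361 × $2.35 = $848.38; + 4 × $12.67 standing = $899.06
Electric: 33,574,080 BTU / 3412 = 9,840 kWh → × $0.252 = $2,479.68; + 4 × $13.32 standing = $2,532.96
Difference = |$899.06 − $2,532.96| = $1,633.90

$1633.90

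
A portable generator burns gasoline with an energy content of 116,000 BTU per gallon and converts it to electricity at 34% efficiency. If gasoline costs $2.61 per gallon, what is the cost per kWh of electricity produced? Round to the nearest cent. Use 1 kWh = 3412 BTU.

Electrical output per gallon = 116,000 BTU × 0.34 / 3412 BTU/kWh = 11.56 kWh
Cost per kWh = $2.61 / 11.56 kWh = $0.226

$0.23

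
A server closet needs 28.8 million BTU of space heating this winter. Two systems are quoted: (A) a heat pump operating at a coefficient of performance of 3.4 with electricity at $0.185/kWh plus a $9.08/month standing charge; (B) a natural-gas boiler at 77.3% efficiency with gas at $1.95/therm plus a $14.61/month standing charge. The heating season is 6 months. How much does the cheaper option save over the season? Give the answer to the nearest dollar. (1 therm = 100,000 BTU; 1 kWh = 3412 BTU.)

Heat load = 28.8 × 10⁶ BTU = 28,800,000 BTU
Gas: input = 28,800,000 / 0.773 = 37,257,439 BTU = 372.6 therm → 372.6 × $1.95 = $726.52; + 6 × $14.61 standing = $814.18
Heat pump: 28,800,000 BTU / 3412 = 8,441 kWh heat; / 3.4 = 2,483 kWh in → × $0.185 = $459.28; + 6 × $9.08 standing = $513.76
Difference = |$814.18 − $513.76| = $300.42 ≈ $300

$300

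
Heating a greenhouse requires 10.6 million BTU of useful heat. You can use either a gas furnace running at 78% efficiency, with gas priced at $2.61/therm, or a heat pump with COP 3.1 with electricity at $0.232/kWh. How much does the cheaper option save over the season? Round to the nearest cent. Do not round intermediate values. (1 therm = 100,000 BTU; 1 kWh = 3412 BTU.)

$122.19

Heat load = 10.6 × 10⁶ BTU = 10,600,000 BTU
Gas: input = 10,600,000 / 0.780 = 13,589,744 BTU = 135.9 therm → 135.9 × $2.61 = $354.69
Heat pump: 10,600,000 BTU / 3412 = 3,107 kWh heat; / 3.1 = 1,002 kWh in → × $0.232 = $232.50
Difference = |$354.69 − $232.50| = $122.19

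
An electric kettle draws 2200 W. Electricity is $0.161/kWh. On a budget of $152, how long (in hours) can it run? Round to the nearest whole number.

429 h

Energy budget = $152 / $0.161 per kWh = 944.1 kWh = 944,099 Wh
Runtime = 944,099 Wh / 2200 W = 429.1 h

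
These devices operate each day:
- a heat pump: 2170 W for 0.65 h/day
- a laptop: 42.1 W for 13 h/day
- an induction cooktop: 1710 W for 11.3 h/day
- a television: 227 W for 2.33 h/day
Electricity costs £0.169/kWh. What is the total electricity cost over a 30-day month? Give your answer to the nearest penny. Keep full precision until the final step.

heat pump: 2170 W × 0.65 h × 30 d = 42,315 Wh = 42.31 kWh
laptop: 42.1 W × 13 h × 30 d = 16,419 Wh = 16.42 kWh
induction cooktop: 1710 W × 11.3 h × 30 d = 579,690 Wh = 579.7 kWh
television: 227 W × 2.33 h × 30 d = 15,867 Wh = 15.87 kWh
Total energy = 42.31 + 16.42 + 579.7 + 15.87 = 654.3 kWh
Cost = 654.3 kWh × £0.169 = £110.58

£110.58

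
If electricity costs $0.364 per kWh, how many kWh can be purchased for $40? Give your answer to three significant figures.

110 kWh

$40 / $0.364 per kWh = 109.9 kWh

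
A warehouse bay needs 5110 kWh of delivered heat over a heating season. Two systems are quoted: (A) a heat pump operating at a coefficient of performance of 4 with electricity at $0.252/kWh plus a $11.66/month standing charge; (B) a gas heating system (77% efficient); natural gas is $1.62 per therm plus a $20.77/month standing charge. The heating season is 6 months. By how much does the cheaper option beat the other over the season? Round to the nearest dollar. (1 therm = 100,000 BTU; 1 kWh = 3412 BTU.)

Heat load = 5110 kWh × 3412 = 17,435,320 BTU
Gas: input = 17,435,320 / 0.77 = 22,643,273 BTU = 226.4 therm → 226.4 × $1.62 = $366.82; + 6 × $20.77 standing = $491.44
Heat pump: 17,435,320 BTU / 3412 = 5,110 kWh heat; / 4 = 1,278 kWh in → × $0.252 = $321.93; + 6 × $11.66 standing = $391.89
Difference = |$491.44 − $391.89| = $99.55 ≈ $100

$100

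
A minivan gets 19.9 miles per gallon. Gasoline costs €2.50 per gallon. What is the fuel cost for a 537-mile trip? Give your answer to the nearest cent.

Fuel = 537 mi / 19.9 mpg = 26.98 gal
Cost = 26.98 gal × €2.50/gal = €67.46

€67.46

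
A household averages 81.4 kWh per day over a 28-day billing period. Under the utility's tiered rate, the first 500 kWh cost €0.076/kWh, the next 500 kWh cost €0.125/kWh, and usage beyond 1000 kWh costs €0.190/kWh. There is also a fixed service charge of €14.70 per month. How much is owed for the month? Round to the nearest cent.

Usage = 81.4 kWh/day × 28 days = 2279.2 kWh
First 500 kWh × €0.076 = €38.00
Next 500 kWh × €0.125 = €62.50
Remaining 1279.2 kWh × €0.190 = €243.05
Energy charge = €343.55; + service €14.70 = €358.25

€358.25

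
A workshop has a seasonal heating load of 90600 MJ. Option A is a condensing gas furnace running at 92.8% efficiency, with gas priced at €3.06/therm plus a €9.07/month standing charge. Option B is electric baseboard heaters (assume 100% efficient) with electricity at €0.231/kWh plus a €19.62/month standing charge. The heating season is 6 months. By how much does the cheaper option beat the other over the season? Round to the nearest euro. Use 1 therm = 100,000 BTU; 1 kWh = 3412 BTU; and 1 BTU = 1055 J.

€3046

Heat load = 90600 MJ = 90,600,000,000 J / 1055 = 85,876,777 BTU
Gas: input = 85,876,777 / 0.928 = 92,539,631 BTU = 925.4 therm → 925.4 × €3.06 = €2,831.71; + 6 × €9.07 standing = €2,886.13
Electric: 85,876,777 BTU / 3412 = 25,170 kWh → × €0.231 = €5,814.05; + 6 × €19.62 standing = €5,931.77
Difference = |€2,886.13 − €5,931.77| = €3,045.64 ≈ €3046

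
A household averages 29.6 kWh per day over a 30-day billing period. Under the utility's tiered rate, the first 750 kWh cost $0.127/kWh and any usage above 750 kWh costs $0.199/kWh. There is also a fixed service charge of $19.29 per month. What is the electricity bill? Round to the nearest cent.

Usage = 29.6 kWh/day × 30 days = 888 kWh
First 750 kWh × $0.127 = $95.25
Remaining 138 kWh × $0.199 = $27.46
Energy charge = $122.71; + service $19.29 = $142.00

$142.00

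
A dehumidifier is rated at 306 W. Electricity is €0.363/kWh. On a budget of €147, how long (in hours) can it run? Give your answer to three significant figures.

1320 h

Energy budget = €147 / €0.363 per kWh = 405 kWh = 404,959 Wh
Runtime = 404,959 Wh / 306 W = 1,323 h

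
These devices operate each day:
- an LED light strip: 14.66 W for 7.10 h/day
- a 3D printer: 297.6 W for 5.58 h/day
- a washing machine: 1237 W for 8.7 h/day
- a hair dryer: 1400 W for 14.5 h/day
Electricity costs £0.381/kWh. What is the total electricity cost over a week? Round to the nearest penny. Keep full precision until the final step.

£87.55

LED light strip: 14.66 W × 7.10 h × 7 d = 729 Wh = 0.7286 kWh
3D printer: 297.6 W × 5.58 h × 7 d = 11,624 Wh = 11.62 kWh
washing machine: 1237 W × 8.7 h × 7 d = 75,333 Wh = 75.33 kWh
hair dryer: 1400 W × 14.5 h × 7 d = 142,100 Wh = 142.1 kWh
Total energy = 0.7286 + 11.62 + 75.33 + 142.1 = 229.8 kWh
Cost = 229.8 kWh × £0.381 = £87.55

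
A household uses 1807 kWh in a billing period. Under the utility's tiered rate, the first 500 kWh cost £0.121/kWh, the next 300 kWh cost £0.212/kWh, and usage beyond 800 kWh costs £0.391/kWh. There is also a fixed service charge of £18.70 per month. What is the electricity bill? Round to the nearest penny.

£536.54

First 500 kWh × £0.121 = £60.50
Next 300 kWh × £0.212 = £63.60
Remaining 1007 kWh × £0.391 = £393.74
Energy charge = £517.84; + service £18.70 = £536.54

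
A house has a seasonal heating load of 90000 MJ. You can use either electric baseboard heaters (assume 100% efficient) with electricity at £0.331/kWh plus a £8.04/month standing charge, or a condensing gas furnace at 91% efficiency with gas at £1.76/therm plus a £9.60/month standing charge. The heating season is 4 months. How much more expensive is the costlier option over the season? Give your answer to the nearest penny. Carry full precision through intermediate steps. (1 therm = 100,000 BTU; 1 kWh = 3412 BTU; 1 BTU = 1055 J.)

Heat load = 90000 MJ = 90,000,000,000 J / 1055 = 85,308,057 BTU
Gas: input = 85,308,057 / 0.91 = 93,745,117 BTU = 937.5 therm → 937.5 × £1.76 = £1,649.91; + 4 × £9.60 standing = £1,688.31
Electric: 85,308,057 BTU / 3412 = 25,000 kWh → × £0.331 = £8,275.78; + 4 × £8.04 standing = £8,307.94
Difference = |£1,688.31 − £8,307.94| = £6,619.63

£6619.63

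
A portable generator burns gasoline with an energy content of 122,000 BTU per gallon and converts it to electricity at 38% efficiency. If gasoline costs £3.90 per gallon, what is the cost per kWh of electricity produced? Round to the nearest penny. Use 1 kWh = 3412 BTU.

£0.29

Electrical output per gallon = 122,000 BTU × 0.38 / 3412 BTU/kWh = 13.59 kWh
Cost per kWh = £3.90 / 13.59 kWh = £0.287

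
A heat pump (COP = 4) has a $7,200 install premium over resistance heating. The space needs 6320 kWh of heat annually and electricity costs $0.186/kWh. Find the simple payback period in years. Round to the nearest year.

Resistance: 6320 kWh × $0.186 = $1,175.52/yr
Heat pump: 6320 / 4 = 1580 kWh in → × $0.186 = $293.88/yr
Annual savings = $881.64
Payback = $7,200 / $881.64 = 8.17 years

8 years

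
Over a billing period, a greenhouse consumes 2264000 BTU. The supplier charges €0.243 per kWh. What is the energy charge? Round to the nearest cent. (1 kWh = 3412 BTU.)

€161.24

2264000 BTU × (0.00029308 kWh/BTU) = 663.5 kWh
Cost = 663.5 kWh × €0.243/kWh = €161.24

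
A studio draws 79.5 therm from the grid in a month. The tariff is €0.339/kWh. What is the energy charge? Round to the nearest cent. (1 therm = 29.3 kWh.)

79.5 therm × (29.3 kWh/therm) = 2,329 kWh
Cost = 2,329 kWh × €0.339/kWh = €789.65

€789.65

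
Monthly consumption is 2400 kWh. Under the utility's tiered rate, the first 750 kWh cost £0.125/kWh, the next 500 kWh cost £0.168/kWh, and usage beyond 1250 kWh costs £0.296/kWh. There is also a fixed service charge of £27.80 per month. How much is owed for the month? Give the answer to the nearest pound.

First 750 kWh × £0.125 = £93.75
Next 500 kWh × £0.168 = £84.00
Remaining 1150 kWh × £0.296 = £340.40
Energy charge = £518.15; + service £27.80 = £545.95 ≈ £546

£546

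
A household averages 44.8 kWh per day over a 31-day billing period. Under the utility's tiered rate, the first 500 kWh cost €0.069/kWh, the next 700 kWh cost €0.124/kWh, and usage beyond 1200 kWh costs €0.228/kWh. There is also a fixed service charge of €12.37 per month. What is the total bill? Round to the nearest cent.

€176.72

Usage = 44.8 kWh/day × 31 days = 1388.8 kWh
First 500 kWh × €0.069 = €34.50
Next 700 kWh × €0.124 = €86.80
Remaining 188.8 kWh × €0.228 = €43.05
Energy charge = €164.35; + service €12.37 = €176.72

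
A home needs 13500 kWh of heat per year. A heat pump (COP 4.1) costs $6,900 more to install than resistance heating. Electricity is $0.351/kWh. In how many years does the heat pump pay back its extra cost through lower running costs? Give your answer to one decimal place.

Resistance: 13500 kWh × $0.351 = $4,738.50/yr
Heat pump: 13500 / 4.1 = 3293 kWh in → × $0.351 = $1,155.73/yr
Annual savings = $3,582.77
Payback = $6,900 / $3,582.77 = 1.93 years

1.9 years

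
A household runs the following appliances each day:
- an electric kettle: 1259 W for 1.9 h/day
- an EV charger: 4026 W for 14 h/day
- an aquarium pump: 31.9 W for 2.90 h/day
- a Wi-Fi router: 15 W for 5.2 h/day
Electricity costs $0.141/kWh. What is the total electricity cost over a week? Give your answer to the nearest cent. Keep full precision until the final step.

electric kettle: 1259 W × 1.9 h × 7 d = 16,745 Wh = 16.74 kWh
EV charger: 4026 W × 14 h × 7 d = 394,548 Wh = 394.5 kWh
aquarium pump: 31.9 W × 2.90 h × 7 d = 648 Wh = 0.6476 kWh
Wi-Fi router: 15 W × 5.2 h × 7 d = 546 Wh = 0.546 kWh
Total energy = 16.74 + 394.5 + 0.6476 + 0.546 = 412.5 kWh
Cost = 412.5 kWh × $0.141 = $58.16

$58.16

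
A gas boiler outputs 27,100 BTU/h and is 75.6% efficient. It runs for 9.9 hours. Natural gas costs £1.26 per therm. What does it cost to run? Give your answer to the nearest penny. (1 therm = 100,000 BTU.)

£4.47

Heat delivered = 27,100 BTU/h × 9.9 h = 268,290 BTU
Gas input = 268,290 / 0.756 = 354,881 BTU
= 354,881 / 100,000 = 3.549 therm
Cost = 3.549 × £1.26/therm = £4.47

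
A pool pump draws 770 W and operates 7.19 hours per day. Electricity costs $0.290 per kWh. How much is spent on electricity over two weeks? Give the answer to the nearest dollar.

Energy = 770 W × 7.19 h/day × 14 days = 77,508 Wh = 77.51 kWh
Cost = 77.51 kWh × $0.290/kWh = $22.48 ≈ $22

$22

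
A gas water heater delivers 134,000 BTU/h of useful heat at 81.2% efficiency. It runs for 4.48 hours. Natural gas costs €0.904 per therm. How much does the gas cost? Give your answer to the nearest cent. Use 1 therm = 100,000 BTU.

€6.68

Heat delivered = 134,000 BTU/h × 4.48 h = 600,320 BTU
Gas input = 600,320 / 0.812 = 739,310 BTU
= 739,310 / 100,000 = 7.393 therm
Cost = 7.393 × €0.904/therm = €6.68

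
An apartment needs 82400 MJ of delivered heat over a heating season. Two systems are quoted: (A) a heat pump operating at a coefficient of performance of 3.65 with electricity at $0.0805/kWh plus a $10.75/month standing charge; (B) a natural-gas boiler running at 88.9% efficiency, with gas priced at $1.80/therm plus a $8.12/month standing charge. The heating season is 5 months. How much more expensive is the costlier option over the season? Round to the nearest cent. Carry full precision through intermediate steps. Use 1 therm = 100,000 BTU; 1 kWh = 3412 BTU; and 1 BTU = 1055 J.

Heat load = 82400 MJ = 82,400,000,000 J / 1055 = 78,104,265 BTU
Gas: input = 78,104,265 / 0.889 = 87,856,317 BTU = 878.6 therm → 878.6 × $1.80 = $1,581.41; + 5 × $8.12 standing = $1,622.01
Heat pump: 78,104,265 BTU / 3412 = 22,890 kWh heat; / 3.65 = 6,272 kWh in → × $0.0805 = $504.86; + 5 × $10.75 standing = $558.61
Difference = |$1,622.01 − $558.61| = $1,063.41

$1063.41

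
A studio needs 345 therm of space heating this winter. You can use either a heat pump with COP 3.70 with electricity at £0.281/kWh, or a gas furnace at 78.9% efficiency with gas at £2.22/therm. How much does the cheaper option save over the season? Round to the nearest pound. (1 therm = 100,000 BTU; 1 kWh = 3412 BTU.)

Heat load = 345 therm × 100,000 = 34,500,000 BTU
Gas: input = 34,500,000 / 0.789 = 43,726,236 BTU = 437.3 therm → 437.3 × £2.22 = £970.72
Heat pump: 34,500,000 BTU / 3412 = 10,110 kWh heat; / 3.70 = 2,733 kWh in → × £0.281 = £767.92
Difference = |£970.72 − £767.92| = £202.80 ≈ £203

£203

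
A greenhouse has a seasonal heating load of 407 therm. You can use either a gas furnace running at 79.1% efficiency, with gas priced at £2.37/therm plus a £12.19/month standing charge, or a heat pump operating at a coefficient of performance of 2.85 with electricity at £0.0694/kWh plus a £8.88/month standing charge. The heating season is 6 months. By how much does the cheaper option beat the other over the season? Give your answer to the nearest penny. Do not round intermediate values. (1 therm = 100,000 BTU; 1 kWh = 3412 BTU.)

£948.85

Heat load = 407 therm × 100,000 = 40,700,000 BTU
Gas: input = 40,700,000 / 0.791 = 51,453,856 BTU = 514.5 therm → 514.5 × £2.37 = £1,219.46; + 6 × £12.19 standing = £1,292.60
Heat pump: 40,700,000 BTU / 3412 = 11,930 kWh heat; / 2.85 = 4,185 kWh in → × £0.0694 = £290.47; + 6 × £8.88 standing = £343.75
Difference = |£1,292.60 − £343.75| = £948.85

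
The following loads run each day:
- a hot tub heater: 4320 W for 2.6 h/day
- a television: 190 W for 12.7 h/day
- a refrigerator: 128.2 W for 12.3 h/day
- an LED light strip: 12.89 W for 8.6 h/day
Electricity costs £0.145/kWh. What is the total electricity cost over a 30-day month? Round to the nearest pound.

hot tub heater: 4320 W × 2.6 h × 30 d = 336,960 Wh = 337 kWh
television: 190 W × 12.7 h × 30 d = 72,390 Wh = 72.39 kWh
refrigerator: 128.2 W × 12.3 h × 30 d = 47,306 Wh = 47.31 kWh
LED light strip: 12.89 W × 8.6 h × 30 d = 3,326 Wh = 3.326 kWh
Total energy = 337 + 72.39 + 47.31 + 3.326 = 460 kWh
Cost = 460 kWh × £0.145 = £66.70 ≈ £67

£67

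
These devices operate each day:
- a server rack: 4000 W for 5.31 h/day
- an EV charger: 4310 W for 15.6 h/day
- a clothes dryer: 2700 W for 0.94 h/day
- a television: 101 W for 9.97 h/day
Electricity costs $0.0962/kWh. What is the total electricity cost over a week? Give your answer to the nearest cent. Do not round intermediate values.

$61.97

server rack: 4000 W × 5.31 h × 7 d = 148,680 Wh = 148.7 kWh
EV charger: 4310 W × 15.6 h × 7 d = 470,652 Wh = 470.7 kWh
clothes dryer: 2700 W × 0.94 h × 7 d = 17,766 Wh = 17.77 kWh
television: 101 W × 9.97 h × 7 d = 7,049 Wh = 7.049 kWh
Total energy = 148.7 + 470.7 + 17.77 + 7.049 = 644.1 kWh
Cost = 644.1 kWh × $0.0962 = $61.97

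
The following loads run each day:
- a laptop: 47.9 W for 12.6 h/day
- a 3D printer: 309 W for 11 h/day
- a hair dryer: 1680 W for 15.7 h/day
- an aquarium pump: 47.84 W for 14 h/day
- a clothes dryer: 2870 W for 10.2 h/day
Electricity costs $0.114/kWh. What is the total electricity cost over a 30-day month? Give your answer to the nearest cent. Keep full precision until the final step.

laptop: 47.9 W × 12.6 h × 30 d = 18,106 Wh = 18.11 kWh
3D printer: 309 W × 11 h × 30 d = 101,970 Wh = 102 kWh
hair dryer: 1680 W × 15.7 h × 30 d = 791,280 Wh = 791.3 kWh
aquarium pump: 47.84 W × 14 h × 30 d = 20,093 Wh = 20.09 kWh
clothes dryer: 2870 W × 10.2 h × 30 d = 878,220 Wh = 878.2 kWh
Total energy = 18.11 + 102 + 791.3 + 20.09 + 878.2 = 1,810 kWh
Cost = 1,810 kWh × $0.114 = $206.30

$206.30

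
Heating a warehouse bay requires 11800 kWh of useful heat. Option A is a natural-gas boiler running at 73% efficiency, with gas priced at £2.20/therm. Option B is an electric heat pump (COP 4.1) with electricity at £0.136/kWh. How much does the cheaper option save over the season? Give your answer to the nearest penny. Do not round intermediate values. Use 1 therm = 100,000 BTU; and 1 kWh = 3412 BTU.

Heat load = 11800 kWh × 3412 = 40,261,600 BTU
Gas: input = 40,261,600 / 0.730 = 55,152,877 BTU = 551.5 therm → 551.5 × £2.20 = £1,213.36
Heat pump: 40,261,600 BTU / 3412 = 11,800 kWh heat; / 4.1 = 2,878 kWh in → × £0.136 = £391.41
Difference = |£1,213.36 − £391.41| = £821.95

£821.95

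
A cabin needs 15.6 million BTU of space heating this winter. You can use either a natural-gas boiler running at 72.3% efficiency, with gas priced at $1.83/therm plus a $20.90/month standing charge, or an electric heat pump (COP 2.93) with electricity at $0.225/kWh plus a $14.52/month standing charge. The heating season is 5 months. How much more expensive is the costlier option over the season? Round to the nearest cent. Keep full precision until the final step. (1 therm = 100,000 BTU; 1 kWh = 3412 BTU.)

$75.66

Heat load = 15.6 × 10⁶ BTU = 15,600,000 BTU
Gas: input = 15,600,000 / 0.723 = 21,576,763 BTU = 215.8 therm → 215.8 × $1.83 = $394.85; + 5 × $20.90 standing = $499.35
Heat pump: 15,600,000 BTU / 3412 = 4,572 kWh heat; / 2.93 = 1,560 kWh in → × $0.225 = $351.10; + 5 × $14.52 standing = $423.70
Difference = |$499.35 − $423.70| = $75.66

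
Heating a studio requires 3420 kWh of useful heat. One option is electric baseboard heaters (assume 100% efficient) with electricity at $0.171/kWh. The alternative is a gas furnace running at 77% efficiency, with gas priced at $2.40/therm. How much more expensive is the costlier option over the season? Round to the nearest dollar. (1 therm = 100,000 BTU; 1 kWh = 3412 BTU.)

Heat load = 3420 kWh × 3412 = 11,669,040 BTU
Gas: input = 11,669,040 / 0.77 = 15,154,597 BTU = 151.5 therm → 151.5 × $2.40 = $363.71
Electric: 11,669,040 BTU / 3412 = 3,420 kWh → × $0.171 = $584.82
Difference = |$363.71 − $584.82| = $221.11 ≈ $221

$221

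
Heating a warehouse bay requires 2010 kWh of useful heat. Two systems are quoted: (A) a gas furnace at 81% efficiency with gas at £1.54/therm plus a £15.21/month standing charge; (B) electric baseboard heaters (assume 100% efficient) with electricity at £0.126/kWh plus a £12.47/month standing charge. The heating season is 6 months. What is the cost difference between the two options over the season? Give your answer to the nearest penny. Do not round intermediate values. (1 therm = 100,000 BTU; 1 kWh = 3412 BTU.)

£106.43

Heat load = 2010 kWh × 3412 = 6,858,120 BTU
Gas: input = 6,858,120 / 0.81 = 8,466,815 BTU = 84.67 therm → 84.67 × £1.54 = £130.39; + 6 × £15.21 standing = £221.65
Electric: 6,858,120 BTU / 3412 = 2,010 kWh → × £0.126 = £253.26; + 6 × £12.47 standing = £328.08
Difference = |£221.65 − £328.08| = £106.43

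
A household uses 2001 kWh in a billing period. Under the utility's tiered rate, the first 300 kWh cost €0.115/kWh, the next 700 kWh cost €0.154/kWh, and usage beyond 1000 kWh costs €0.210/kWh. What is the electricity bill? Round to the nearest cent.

First 300 kWh × €0.115 = €34.50
Next 700 kWh × €0.154 = €107.80
Remaining 1001 kWh × €0.210 = €210.21
Total = €352.51

€352.51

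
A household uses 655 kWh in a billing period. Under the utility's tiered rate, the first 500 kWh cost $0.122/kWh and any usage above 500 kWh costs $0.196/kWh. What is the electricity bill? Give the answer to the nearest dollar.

First 500 kWh × $0.122 = $61.00
Remaining 155 kWh × $0.196 = $30.38
Total = $91.38 ≈ $91

$91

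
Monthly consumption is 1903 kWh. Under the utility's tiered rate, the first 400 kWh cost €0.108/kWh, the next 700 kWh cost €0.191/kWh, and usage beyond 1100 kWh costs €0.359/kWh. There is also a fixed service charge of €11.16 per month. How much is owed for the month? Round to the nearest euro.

€476

First 400 kWh × €0.108 = €43.20
Next 700 kWh × €0.191 = €133.70
Remaining 803 kWh × €0.359 = €288.28
Energy charge = €465.18; + service €11.16 = €476.34 ≈ €476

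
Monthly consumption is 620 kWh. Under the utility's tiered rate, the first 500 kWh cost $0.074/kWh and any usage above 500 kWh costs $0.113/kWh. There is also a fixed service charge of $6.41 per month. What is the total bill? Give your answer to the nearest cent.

First 500 kWh × $0.074 = $37.00
Remaining 120 kWh × $0.113 = $13.56
Energy charge = $50.56; + service $6.41 = $56.97

$56.97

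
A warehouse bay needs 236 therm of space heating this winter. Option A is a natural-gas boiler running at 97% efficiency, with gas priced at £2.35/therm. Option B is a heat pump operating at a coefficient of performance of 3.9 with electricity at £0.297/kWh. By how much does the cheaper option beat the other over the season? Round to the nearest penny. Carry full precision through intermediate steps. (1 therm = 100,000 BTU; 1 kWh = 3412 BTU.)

Heat load = 236 therm × 100,000 = 23,600,000 BTU
Gas: input = 23,600,000 / 0.97 = 24,329,897 BTU = 243.3 therm → 243.3 × £2.35 = £571.75
Heat pump: 23,600,000 BTU / 3412 = 6,917 kWh heat; / 3.9 = 1,774 kWh in → × £0.297 = £526.74
Difference = |£571.75 − £526.74| = £45.01

£45.01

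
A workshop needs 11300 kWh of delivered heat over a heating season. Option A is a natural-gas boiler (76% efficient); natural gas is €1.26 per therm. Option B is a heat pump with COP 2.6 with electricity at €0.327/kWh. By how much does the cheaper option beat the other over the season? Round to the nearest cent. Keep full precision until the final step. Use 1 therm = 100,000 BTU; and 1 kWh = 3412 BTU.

€781.98

Heat load = 11300 kWh × 3412 = 38,555,600 BTU
Gas: input = 38,555,600 / 0.76 = 50,731,053 BTU = 507.3 therm → 507.3 × €1.26 = €639.21
Heat pump: 38,555,600 BTU / 3412 = 11,300 kWh heat; / 2.6 = 4,346 kWh in → × €0.327 = €1,421.19
Difference = |€639.21 − €1,421.19| = €781.98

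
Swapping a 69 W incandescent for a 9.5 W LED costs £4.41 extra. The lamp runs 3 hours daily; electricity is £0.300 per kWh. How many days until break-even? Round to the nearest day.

Power saved = 69 − 9.5 = 59.5 W
Daily energy saved = 59.5 W × 3 h = 178.5 Wh = 0.1785 kWh
Daily savings = 0.1785 × £0.300 = £0.0535
Payback = £4.41 / £0.0535 per day = 82.35 days

82 days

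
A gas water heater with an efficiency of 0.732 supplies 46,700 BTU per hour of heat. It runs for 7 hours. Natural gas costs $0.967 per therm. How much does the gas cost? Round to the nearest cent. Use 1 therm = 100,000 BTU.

$4.32

Heat delivered = 46,700 BTU/h × 7 h = 326,900 BTU
Gas input = 326,900 / 0.732 = 446,585 BTU
= 446,585 / 100,000 = 4.466 therm
Cost = 4.466 × $0.967/therm = $4.32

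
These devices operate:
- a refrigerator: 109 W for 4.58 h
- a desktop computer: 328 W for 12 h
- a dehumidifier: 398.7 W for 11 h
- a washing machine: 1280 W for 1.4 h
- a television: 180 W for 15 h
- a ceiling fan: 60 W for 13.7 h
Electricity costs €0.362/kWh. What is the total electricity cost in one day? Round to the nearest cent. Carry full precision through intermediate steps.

refrigerator: 109 W × 4.58 h = 499 Wh = 0.4992 kWh
desktop computer: 328 W × 12 h = 3,936 Wh = 3.936 kWh
dehumidifier: 398.7 W × 11 h = 4,386 Wh = 4.386 kWh
washing machine: 1280 W × 1.4 h = 1,792 Wh = 1.792 kWh
television: 180 W × 15 h = 2,700 Wh = 2.7 kWh
ceiling fan: 60 W × 13.7 h = 822 Wh = 0.822 kWh
Total energy = 0.4992 + 3.936 + 4.386 + 1.792 + 2.7 + 0.822 = 14.13 kWh
Cost = 14.13 kWh × €0.362 = €5.12

€5.12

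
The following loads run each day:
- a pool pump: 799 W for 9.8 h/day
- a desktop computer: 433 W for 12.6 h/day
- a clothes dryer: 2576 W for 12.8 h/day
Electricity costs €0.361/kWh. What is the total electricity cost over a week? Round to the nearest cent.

€116.90

pool pump: 799 W × 9.8 h × 7 d = 54,811 Wh = 54.81 kWh
desktop computer: 433 W × 12.6 h × 7 d = 38,191 Wh = 38.19 kWh
clothes dryer: 2576 W × 12.8 h × 7 d = 230,810 Wh = 230.8 kWh
Total energy = 54.81 + 38.19 + 230.8 = 323.8 kWh
Cost = 323.8 kWh × €0.361 = €116.90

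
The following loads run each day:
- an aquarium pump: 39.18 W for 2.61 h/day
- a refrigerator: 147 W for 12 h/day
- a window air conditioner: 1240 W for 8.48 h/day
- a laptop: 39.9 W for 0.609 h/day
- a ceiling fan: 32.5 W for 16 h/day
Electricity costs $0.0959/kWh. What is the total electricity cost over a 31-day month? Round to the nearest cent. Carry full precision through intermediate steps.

$38.43

aquarium pump: 39.18 W × 2.61 h × 31 d = 3,170 Wh = 3.17 kWh
refrigerator: 147 W × 12 h × 31 d = 54,684 Wh = 54.68 kWh
window air conditioner: 1240 W × 8.48 h × 31 d = 325,971 Wh = 326 kWh
laptop: 39.9 W × 0.609 h × 31 d = 753 Wh = 0.7533 kWh
ceiling fan: 32.5 W × 16 h × 31 d = 16,120 Wh = 16.12 kWh
Total energy = 3.17 + 54.68 + 326 + 0.7533 + 16.12 = 400.7 kWh
Cost = 400.7 kWh × $0.0959 = $38.43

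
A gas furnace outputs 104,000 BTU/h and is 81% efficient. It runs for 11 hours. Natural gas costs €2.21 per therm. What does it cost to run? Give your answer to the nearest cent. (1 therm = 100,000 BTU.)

Heat delivered = 104,000 BTU/h × 11 h = 1,144,000 BTU
Gas input = 1,144,000 / 0.81 = 1,412,346 BTU
= 1,412,346 / 100,000 = 14.12 therm
Cost = 14.12 × €2.21/therm = €31.21

€31.21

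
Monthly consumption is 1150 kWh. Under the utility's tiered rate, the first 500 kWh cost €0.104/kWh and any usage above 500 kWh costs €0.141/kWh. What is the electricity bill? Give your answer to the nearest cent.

First 500 kWh × €0.104 = €52.00
Remaining 650 kWh × €0.141 = €91.65
Total = €143.65

€143.65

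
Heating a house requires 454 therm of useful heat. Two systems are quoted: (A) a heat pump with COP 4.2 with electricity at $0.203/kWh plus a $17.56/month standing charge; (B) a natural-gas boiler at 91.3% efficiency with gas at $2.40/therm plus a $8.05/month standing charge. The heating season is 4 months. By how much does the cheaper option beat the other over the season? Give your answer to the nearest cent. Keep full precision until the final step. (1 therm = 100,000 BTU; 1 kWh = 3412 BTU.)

$512.27

Heat load = 454 therm × 100,000 = 45,400,000 BTU
Gas: input = 45,400,000 / 0.913 = 49,726,177 BTU = 497.3 therm → 497.3 × $2.40 = $1,193.43; + 4 × $8.05 standing = $1,225.63
Heat pump: 45,400,000 BTU / 3412 = 13,310 kWh heat; / 4.2 = 3,168 kWh in → × $0.203 = $643.12; + 4 × $17.56 standing = $713.36
Difference = |$1,225.63 − $713.36| = $512.27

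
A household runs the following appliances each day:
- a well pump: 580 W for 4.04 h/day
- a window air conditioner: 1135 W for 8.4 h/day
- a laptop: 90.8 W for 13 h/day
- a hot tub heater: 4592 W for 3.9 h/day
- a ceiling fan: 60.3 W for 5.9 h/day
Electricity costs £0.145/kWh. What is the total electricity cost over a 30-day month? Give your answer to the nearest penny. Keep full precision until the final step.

£136.25

well pump: 580 W × 4.04 h × 30 d = 70,296 Wh = 70.3 kWh
window air conditioner: 1135 W × 8.4 h × 30 d = 286,020 Wh = 286 kWh
laptop: 90.8 W × 13 h × 30 d = 35,412 Wh = 35.41 kWh
hot tub heater: 4592 W × 3.9 h × 30 d = 537,264 Wh = 537.3 kWh
ceiling fan: 60.3 W × 5.9 h × 30 d = 10,673 Wh = 10.67 kWh
Total energy = 70.3 + 286 + 35.41 + 537.3 + 10.67 = 939.7 kWh
Cost = 939.7 kWh × £0.145 = £136.25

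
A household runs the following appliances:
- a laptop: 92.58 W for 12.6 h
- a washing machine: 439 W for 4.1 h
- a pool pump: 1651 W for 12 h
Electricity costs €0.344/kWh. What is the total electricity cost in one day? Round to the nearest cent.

€7.84

laptop: 92.58 W × 12.6 h = 1,167 Wh = 1.167 kWh
washing machine: 439 W × 4.1 h = 1,800 Wh = 1.8 kWh
pool pump: 1651 W × 12 h = 19,812 Wh = 19.81 kWh
Total energy = 1.167 + 1.8 + 19.81 = 22.78 kWh
Cost = 22.78 kWh × €0.344 = €7.84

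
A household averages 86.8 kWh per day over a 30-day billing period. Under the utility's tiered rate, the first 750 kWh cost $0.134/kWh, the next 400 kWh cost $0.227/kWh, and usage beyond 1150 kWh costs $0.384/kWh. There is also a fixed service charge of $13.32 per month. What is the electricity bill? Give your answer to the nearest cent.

$762.96

Usage = 86.8 kWh/day × 30 days = 2604 kWh
First 750 kWh × $0.134 = $100.50
Next 400 kWh × $0.227 = $90.80
Remaining 1454 kWh × $0.384 = $558.34
Energy charge = $749.64; + service $13.32 = $762.96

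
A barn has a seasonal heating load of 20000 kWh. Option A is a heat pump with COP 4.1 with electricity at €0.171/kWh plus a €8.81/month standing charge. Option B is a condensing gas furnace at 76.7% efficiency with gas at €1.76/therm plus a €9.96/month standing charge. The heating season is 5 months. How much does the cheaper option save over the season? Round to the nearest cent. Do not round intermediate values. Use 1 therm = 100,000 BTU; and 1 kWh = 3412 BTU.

€737.48

Heat load = 20000 kWh × 3412 = 68,240,000 BTU
Gas: input = 68,240,000 / 0.767 = 88,970,013 BTU = 889.7 therm → 889.7 × €1.76 = €1,565.87; + 5 × €9.96 standing = €1,615.67
Heat pump: 68,240,000 BTU / 3412 = 20,000 kWh heat; / 4.1 = 4,878 kWh in → × €0.171 = €834.15; + 5 × €8.81 standing = €878.20
Difference = |€1,615.67 − €878.20| = €737.48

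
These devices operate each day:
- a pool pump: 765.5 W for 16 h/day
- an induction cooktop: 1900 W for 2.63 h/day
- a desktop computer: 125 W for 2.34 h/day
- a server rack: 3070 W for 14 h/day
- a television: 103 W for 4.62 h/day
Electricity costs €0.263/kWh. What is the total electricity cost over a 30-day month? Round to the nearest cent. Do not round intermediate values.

€481.24

pool pump: 765.5 W × 16 h × 30 d = 367,440 Wh = 367.4 kWh
induction cooktop: 1900 W × 2.63 h × 30 d = 149,910 Wh = 149.9 kWh
desktop computer: 125 W × 2.34 h × 30 d = 8,775 Wh = 8.775 kWh
server rack: 3070 W × 14 h × 30 d = 1,289,400 Wh = 1,289 kWh
television: 103 W × 4.62 h × 30 d = 14,276 Wh = 14.28 kWh
Total energy = 367.4 + 149.9 + 8.775 + 1,289 + 14.28 = 1,830 kWh
Cost = 1,830 kWh × €0.263 = €481.24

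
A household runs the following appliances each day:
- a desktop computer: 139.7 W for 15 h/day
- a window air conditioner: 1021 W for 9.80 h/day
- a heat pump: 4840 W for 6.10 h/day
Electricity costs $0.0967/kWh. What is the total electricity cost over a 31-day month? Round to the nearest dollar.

$125

desktop computer: 139.7 W × 15 h × 31 d = 64,960 Wh = 64.96 kWh
window air conditioner: 1021 W × 9.80 h × 31 d = 310,180 Wh = 310.2 kWh
heat pump: 4840 W × 6.10 h × 31 d = 915,244 Wh = 915.2 kWh
Total energy = 64.96 + 310.2 + 915.2 = 1,290 kWh
Cost = 1,290 kWh × $0.0967 = $124.78 ≈ $125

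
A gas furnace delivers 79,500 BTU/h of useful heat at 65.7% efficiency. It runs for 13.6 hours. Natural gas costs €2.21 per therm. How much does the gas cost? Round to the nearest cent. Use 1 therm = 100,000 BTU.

Heat delivered = 79,500 BTU/h × 13.6 h = 1,081,200 BTU
Gas input = 1,081,200 / 0.657 = 1,645,662 BTU
= 1,645,662 / 100,000 = 16.46 therm
Cost = 16.46 × €2.21/therm = €36.37

€36.37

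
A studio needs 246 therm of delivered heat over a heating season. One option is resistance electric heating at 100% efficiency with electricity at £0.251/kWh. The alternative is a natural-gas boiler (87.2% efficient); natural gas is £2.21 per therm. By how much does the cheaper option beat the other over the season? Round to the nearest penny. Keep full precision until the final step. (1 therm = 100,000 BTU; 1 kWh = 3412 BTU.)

Heat load = 246 therm × 100,000 = 24,600,000 BTU
Gas: input = 24,600,000 / 0.872 = 28,211,009 BTU = 282.1 therm → 282.1 × £2.21 = £623.46
Electric: 24,600,000 BTU / 3412 = 7,210 kWh → × £0.251 = £1,809.67
Difference = |£623.46 − £1,809.67| = £1,186.21

£1186.21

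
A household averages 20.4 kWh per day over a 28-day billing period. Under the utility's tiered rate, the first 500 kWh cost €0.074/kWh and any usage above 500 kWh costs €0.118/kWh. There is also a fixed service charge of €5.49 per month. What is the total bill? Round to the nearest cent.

Usage = 20.4 kWh/day × 28 days = 571.2 kWh
First 500 kWh × €0.074 = €37.00
Remaining 71.2 kWh × €0.118 = €8.40
Energy charge = €45.40; + service €5.49 = €50.89

€50.89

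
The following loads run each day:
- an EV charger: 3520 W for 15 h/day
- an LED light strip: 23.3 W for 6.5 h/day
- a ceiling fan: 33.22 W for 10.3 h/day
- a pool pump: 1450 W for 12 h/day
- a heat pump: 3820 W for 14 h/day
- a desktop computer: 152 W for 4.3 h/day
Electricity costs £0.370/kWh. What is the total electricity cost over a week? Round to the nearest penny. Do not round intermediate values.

£323.30

EV charger: 3520 W × 15 h × 7 d = 369,600 Wh = 369.6 kWh
LED light strip: 23.3 W × 6.5 h × 7 d = 1,060 Wh = 1.06 kWh
ceiling fan: 33.22 W × 10.3 h × 7 d = 2,395 Wh = 2.395 kWh
pool pump: 1450 W × 12 h × 7 d = 121,800 Wh = 121.8 kWh
heat pump: 3820 W × 14 h × 7 d = 374,360 Wh = 374.4 kWh
desktop computer: 152 W × 4.3 h × 7 d = 4,575 Wh = 4.575 kWh
Total energy = 369.6 + 1.06 + 2.395 + 121.8 + 374.4 + 4.575 = 873.8 kWh
Cost = 873.8 kWh × £0.370 = £323.30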